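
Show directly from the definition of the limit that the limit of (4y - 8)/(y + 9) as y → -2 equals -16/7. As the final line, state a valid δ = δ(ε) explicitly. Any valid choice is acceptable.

δ = min(7/2, (49/88)ε)

Fix ε > 0. We want δ > 0 with 0 < |y + 2| < δ ⇒ |(4y - 8)/(y + 9) + 16/7| < ε.
Combining over a common denominator, (4y - 8)/(y + 9) + 16/7 = [(4y - 8)·7 − (-16)·(y + 9)] / [7·(y + 9)] = 44(y + 2) / (7(y + 9)).
So |(4y - 8)/(y + 9) + 16/7| = 44|y + 2| / (7·|y + 9|).
Require δ ≤ 7/2, so |y + 9| ≥ |7| − |y + 2| > 7 − 7/2 = 7/2.
Hence |(4y - 8)/(y + 9) + 16/7| < 44|y + 2|/(7·(7/2)) = (88/49)|y + 2|, which is < ε once |y + 2| < (49/88)ε.
Take δ = min(7/2, (49/88)ε). Then 0 < |y + 2| < δ forces both bounds, so |(4y - 8)/(y + 9) + 16/7| < ε.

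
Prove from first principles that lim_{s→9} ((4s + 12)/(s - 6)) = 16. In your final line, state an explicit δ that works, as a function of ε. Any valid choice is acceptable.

Let ε > 0. We want δ > 0 with 0 < |s − 9| < δ ⇒ |(4s + 12)/(s - 6) − 16| < ε.
Combining over a common denominator, (4s + 12)/(s - 6) − 16 = [(4s + 12)·3 − 48·(s - 6)] / [3·(s - 6)] = -36(s − 9) / (3(s - 6)).
So |(4s + 12)/(s - 6) − 16| = 36|s − 9| / (3·|s − 6|).
Restrict δ ≤ 3/2. Then |s − 9| < 3/2 gives |s − 6| = |(s − 9) + 3| ≥ 3 − 3/2 = 3/2.
Hence |(4s + 12)/(s - 6) − 16| < 36|s − 9|/(3·(3/2)) = 8|s − 9|, which is < ε once |s − 9| < (1/8)ε.
Take δ = min(3/2, (1/8)ε). Then 0 < |s − 9| < δ forces both bounds, so |(4s + 12)/(s - 6) − 16| < ε.

δ = min(3/2, (1/8)ε)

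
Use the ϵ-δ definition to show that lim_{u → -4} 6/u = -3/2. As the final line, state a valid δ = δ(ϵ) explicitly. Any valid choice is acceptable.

δ = min(2, (4/3)ϵ)

Let ϵ > 0 be given. We seek δ > 0 such that 0 < |u + 4| < δ implies |6/u + 3/2| < ϵ.
|6/u + 3/2| = 6·|-4 − u|/(4·|u|) = 6|u + 4|/(4|u|).
Require δ ≤ 2 so that |u| > 4 − 2 = 2, hence 4|u| > 8.
Then |6/u + 3/2| < 6|u + 4|/8, which is < ϵ when |u + 4| < (4/3)ϵ.
Take δ = min(2, (4/3)ϵ). Then 0 < |u + 4| < δ gives both |u + 4| < 2 and |u + 4| < (4/3)ϵ, so |6/u + 3/2| < ϵ.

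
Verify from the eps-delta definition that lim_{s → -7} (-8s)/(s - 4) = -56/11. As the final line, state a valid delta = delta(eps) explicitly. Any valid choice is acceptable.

Suppose eps > 0. We want delta > 0 with 0 < |s + 7| < delta ⇒ |(-8s)/(s - 4) + 56/11| < eps.
Combining over a common denominator, (-8s)/(s - 4) + 56/11 = [(-8s)·(-11) − 56·(s - 4)] / [(-11)·(s - 4)] = 32(s + 7) / ((-11)(s - 4)).
So |(-8s)/(s - 4) + 56/11| = 32|s + 7| / (11·|s − 4|).
Require delta ≤ 11/2, so |s − 4| ≥ |-11| − |s + 7| > 11 − 11/2 = 11/2.
Hence |(-8s)/(s - 4) + 56/11| < 32|s + 7|/(11·(11/2)) = (64/121)|s + 7|, which is < eps once |s + 7| < (121/64)eps.
Take delta = min(11/2, (121/64)eps). Then 0 < |s + 7| < delta forces both bounds, so |(-8s)/(s - 4) + 56/11| < eps.

delta = min(11/2, (121/64)eps)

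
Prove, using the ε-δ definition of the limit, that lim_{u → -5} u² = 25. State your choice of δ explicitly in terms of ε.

δ = min(1, ε/11)

Let ε > 0. We seek δ > 0 with 0 < |u + 5| < δ ⇒ |u² − 25| < ε.
Factor: u² − 25 = (u + 5)(u - 5), so |u² − 25| = |u + 5|·|u - 5|.
Restrict δ ≤ 1. Then |u + 5| < 1 gives |u| < 6, so by the triangle inequality |u - 5| ≤ 6 + 5 = 11.
Hence |u² − 25| ≤ 11|u + 5|, which is < ε once |u + 5| < ε/11.
Take δ = min(1, ε/11). If 0 < |u + 5| < δ then both bounds hold and |u² − 25| ≤ 11|u + 5| < 11·(ε/11) = ε.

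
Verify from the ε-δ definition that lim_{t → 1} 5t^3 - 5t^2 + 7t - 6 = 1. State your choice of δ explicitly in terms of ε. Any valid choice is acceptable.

δ = min(1, ε/27)

Suppose ε > 0. We want δ > 0 such that 0 < |t − 1| < δ implies |(5t^3 - 5t^2 + 7t - 6) − 1| < ε.
(5t^3 - 5t^2 + 7t - 6) − 1 = 5t^3 - 5t^2 + 7t - 7 = (t − 1)(5t^2 + 7).
So |(5t^3 - 5t^2 + 7t - 6) − 1| = |t − 1|·|5t^2 + 7|.
Require δ ≤ 1. Then |t − 1| < 1 gives |t| < 2, and by the triangle inequality |5t^2 + 7| ≤ 5·2^2 + 7 = 27.
Hence |(5t^3 - 5t^2 + 7t - 6) − 1| ≤ 27|t − 1| < ε provided |t − 1| < ε/27.
Choosing δ = min(1, ε/27) ensures both conditions, hence |(5t^3 - 5t^2 + 7t - 6) − 1| < ε.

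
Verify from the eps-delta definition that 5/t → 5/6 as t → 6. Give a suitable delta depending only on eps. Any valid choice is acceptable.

delta = min(3, (18/5)eps)

Let eps > 0 be given. We seek delta > 0 such that 0 < |t − 6| < delta implies |5/t − (5/6)| < eps.
|5/t − (5/6)| = 5·|6 − t|/(6·|t|) = 5|t − 6|/(6|t|).
Require delta ≤ 3 so that |t| > 6 − 3 = 3, hence 6|t| > 18.
Then |5/t − (5/6)| < 5|t − 6|/18, which is < eps when |t − 6| < (18/5)eps.
Take delta = min(3, (18/5)eps). Then 0 < |t − 6| < delta gives both |t − 6| < 3 and |t − 6| < (18/5)eps, so |5/t − (5/6)| < eps.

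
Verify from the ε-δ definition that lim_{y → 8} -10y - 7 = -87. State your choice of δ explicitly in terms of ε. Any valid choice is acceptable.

δ = ε/10

Let ε > 0. We need δ > 0 so that 0 < |y − 8| < δ implies |(-10y - 7) + 87| < ε.
Since (-10y - 7) + 87 = -10(y − 8), we have |(-10y - 7) + 87| = 10|y − 8|.
Thus it suffices that |y − 8| < ε/10.
Take δ = ε/10. If 0 < |y − 8| < δ then |(-10y - 7) + 87| = 10|y − 8| < 10·(ε/10) = ε.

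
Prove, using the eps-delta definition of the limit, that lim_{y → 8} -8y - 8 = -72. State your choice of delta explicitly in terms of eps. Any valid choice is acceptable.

delta = eps/8

Fix eps > 0. We need delta > 0 so that 0 < |y − 8| < delta implies |(-8y - 8) + 72| < eps.
|(-8y - 8) + 72| = |-8y + 64| = 8|y − 8|.
So 8|y − 8| < eps exactly when |y − 8| < eps/8.
Choosing delta = eps/8 gives |(-8y - 8) + 72| = 8|y − 8| < eps whenever |y − 8| < delta.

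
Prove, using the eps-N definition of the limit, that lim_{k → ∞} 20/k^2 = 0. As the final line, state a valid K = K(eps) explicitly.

Let eps > 0 be given. For k ≥ 1, |20/k^2 − 0| = 20/k^2.
20/k^2 < eps ⇔ k^2 > 20/eps ⇔ k > (20/eps)^{1/2}.
Take K = (20/eps)^{1/2}. Then k > K implies 20/k^2 < eps.

K = (20/eps)^{1/2}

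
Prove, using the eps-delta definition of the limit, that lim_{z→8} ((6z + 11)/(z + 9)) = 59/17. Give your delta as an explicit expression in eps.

Suppose eps > 0. We want delta > 0 with 0 < |z − 8| < delta ⇒ |(6z + 11)/(z + 9) − (59/17)| < eps.
Combining over a common denominator, (6z + 11)/(z + 9) − (59/17) = [(6z + 11)·17 − 59·(z + 9)] / [17·(z + 9)] = 43(z − 8) / (17(z + 9)).
So |(6z + 11)/(z + 9) − (59/17)| = 43|z − 8| / (17·|z + 9|).
Require delta ≤ 17/2, so |z + 9| ≥ |17| − |z − 8| > 17 − 17/2 = 17/2.
Hence |(6z + 11)/(z + 9) − (59/17)| < 43|z − 8|/(17·(17/2)) = (86/289)|z − 8|, which is < eps once |z − 8| < (289/86)eps.
Take delta = min(17/2, (289/86)eps). Then 0 < |z − 8| < delta forces both bounds, so |(6z + 11)/(z + 9) − (59/17)| < eps.

delta = min(17/2, (289/86)eps)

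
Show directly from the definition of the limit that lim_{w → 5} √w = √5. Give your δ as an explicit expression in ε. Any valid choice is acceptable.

Let ε > 0. We want δ > 0 such that 0 < |w − 5| < δ implies |√w − √5| < ε.
Rationalise: √w − √5 = (w − 5)/(√w + √5), so |√w − √5| = |w − 5|/(√w + √5).
Restrict δ ≤ 5 so that |w − 5| < 5 forces w > 0, and then √w + √5 > √5.
Hence |√w − √5| < |w − 5|/√5, which is < ε once |w − 5| < √5·ε.
Take δ = min(5, √5·ε). If 0 < |w − 5| < δ then w > 0 and |√w − √5| < |w − 5|/√5 < ε.

δ = min(5, √5·ε)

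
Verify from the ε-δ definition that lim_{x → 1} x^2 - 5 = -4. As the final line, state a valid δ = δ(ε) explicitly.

Let ε > 0. We want δ > 0 such that 0 < |x − 1| < δ implies |(x^2 - 5) + 4| < ε.
(x^2 - 5) + 4 = x^2 - 1 = (x − 1)(x + 1).
So |(x^2 - 5) + 4| = |x − 1|·|x + 1|.
Require δ ≤ 1. Then |x − 1| < 1 gives |x| < 2, and by the triangle inequality |x + 1| ≤ 2 + 1 = 3.
Hence |(x^2 - 5) + 4| ≤ 3|x − 1| < ε provided |x − 1| < ε/3.
Take δ = min(1, ε/3). Then 0 < |x − 1| < δ gives both |x − 1| < 1 and |x − 1| < ε/3, so |(x^2 - 5) + 4| < ε.

δ = min(1, ε/3)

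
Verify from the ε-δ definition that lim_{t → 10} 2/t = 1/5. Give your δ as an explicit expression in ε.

δ = min(5, 25ε)

Let ε > 0 be given. We seek δ > 0 such that 0 < |t − 10| < δ implies |2/t − (1/5)| < ε.
|2/t − (1/5)| = 2·|10 − t|/(10·|t|) = 2|t − 10|/(10|t|).
Restrict δ ≤ 5. Then |t − 10| < 5 gives |t| > 5, so 10|t| > 50.
Then |2/t − (1/5)| < 2|t − 10|/50, which is < ε when |t − 10| < 25ε.
Take δ = min(5, 25ε). Then 0 < |t − 10| < δ gives both |t − 10| < 5 and |t − 10| < 25ε, so |2/t − (1/5)| < ε.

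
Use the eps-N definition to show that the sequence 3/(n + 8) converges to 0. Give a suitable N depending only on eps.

N = 3/eps

Let eps > 0 be given. For n ≥ 1, |3/(n + 8) − 0| = 3/(n + 8) ≤ 3/n.
We need 3/n < eps, i.e. n > 3/eps.
Take N = 3/eps. If n > N then |3/(n + 8)| ≤ 3/n < eps.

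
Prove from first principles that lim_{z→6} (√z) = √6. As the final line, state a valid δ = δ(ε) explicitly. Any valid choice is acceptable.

Suppose ε > 0. We want δ > 0 such that 0 < |z − 6| < δ implies |√z − √6| < ε.
Multiplying by the conjugate, |√z − √6| = |z − 6|/(√z + √6).
Restrict δ ≤ 6 so that |z − 6| < 6 forces z > 0, and then √z + √6 > √6.
Hence |√z − √6| < |z − 6|/√6, which is < ε once |z − 6| < √6·ε.
Take δ = min(6, √6·ε). If 0 < |z − 6| < δ then z > 0 and |√z − √6| < |z − 6|/√6 < ε.

δ = min(6, √6·ε)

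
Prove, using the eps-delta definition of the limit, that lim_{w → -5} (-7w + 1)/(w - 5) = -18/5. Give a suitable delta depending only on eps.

delta = min(5, (25/17)eps)

Let eps > 0 be given. We want delta > 0 with 0 < |w + 5| < delta ⇒ |(-7w + 1)/(w - 5) + 18/5| < eps.
Combining over a common denominator, (-7w + 1)/(w - 5) + 18/5 = [(-7w + 1)·(-10) − 36·(w - 5)] / [(-10)·(w - 5)] = 34(w + 5) / ((-10)(w - 5)).
So |(-7w + 1)/(w - 5) + 18/5| = 34|w + 5| / (10·|w − 5|).
Restrict delta ≤ 5. Then |w + 5| < 5 gives |w − 5| = |(w + 5) + (-10)| ≥ 10 − 5 = 5.
Hence |(-7w + 1)/(w - 5) + 18/5| < 34|w + 5|/(10·5) = (17/25)|w + 5|, which is < eps once |w + 5| < (25/17)eps.
Take delta = min(5, (25/17)eps). Then 0 < |w + 5| < delta forces both bounds, so |(-7w + 1)/(w - 5) + 18/5| < eps.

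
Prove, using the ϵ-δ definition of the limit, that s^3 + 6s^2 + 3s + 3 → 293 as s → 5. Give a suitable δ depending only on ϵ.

Fix ϵ > 0. We want δ > 0 such that 0 < |s − 5| < δ implies |(s^3 + 6s^2 + 3s + 3) − 293| < ϵ.
(s^3 + 6s^2 + 3s + 3) − 293 = s^3 + 6s^2 + 3s - 290 = (s − 5)(s^2 + 11s + 58).
So |(s^3 + 6s^2 + 3s + 3) − 293| = |s − 5|·|s^2 + 11s + 58|.
Require δ ≤ 1. Then |s − 5| < 1 gives |s| < 6, and by the triangle inequality |s^2 + 11s + 58| ≤ 6^2 + 11·6 + 58 = 160.
Hence |(s^3 + 6s^2 + 3s + 3) − 293| ≤ 160|s − 5| < ϵ provided |s − 5| < ϵ/160.
Take δ = min(1, ϵ/160). Then 0 < |s − 5| < δ gives both |s − 5| < 1 and |s − 5| < ϵ/160, so |(s^3 + 6s^2 + 3s + 3) − 293| < ϵ.

δ = min(1, ϵ/160)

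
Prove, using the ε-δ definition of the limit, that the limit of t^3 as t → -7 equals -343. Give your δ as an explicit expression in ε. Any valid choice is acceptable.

δ = min(2, ε/193)

Fix ε > 0. We seek δ > 0 with 0 < |t + 7| < δ ⇒ |t^3 + 343| < ε.
Factor: t^3 + 343 = (t + 7)(t^2 - 7t + 49), so |t^3 + 343| = |t + 7|·|t^2 - 7t + 49|.
Impose δ ≤ 2 so that |t| < 9; then |t^2 - 7t + 49| ≤ 193.
Hence |t^3 + 343| ≤ 193|t + 7|, which is < ε once |t + 7| < ε/193.
Take δ = min(2, ε/193). If 0 < |t + 7| < δ then both bounds hold and |t^3 + 343| ≤ 193|t + 7| < 193·(ε/193) = ε.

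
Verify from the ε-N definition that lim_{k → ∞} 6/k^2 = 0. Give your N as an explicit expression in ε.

Suppose ε > 0. For k ≥ 1, |6/k^2 − 0| = 6/k^2.
6/k^2 < ε ⇔ k^2 > 6/ε ⇔ k > (6/ε)^{1/2}.
Take N = (6/ε)^{1/2}. Then k > N implies 6/k^2 < ε.

N = (6/ε)^{1/2}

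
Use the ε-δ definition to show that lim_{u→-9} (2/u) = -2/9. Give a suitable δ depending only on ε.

δ = min(9/2, (81/4)ε)

Suppose ε > 0. We seek δ > 0 such that 0 < |u + 9| < δ implies |2/u + 2/9| < ε.
|2/u + 2/9| = 2·|-9 − u|/(9·|u|) = 2|u + 9|/(9|u|).
Restrict δ ≤ 9/2. Then |u + 9| < 9/2 gives |u| > 9/2, so 9|u| > 81/2.
Then |2/u + 2/9| < 2|u + 9|/(81/2), which is < ε when |u + 9| < (81/4)ε.
Take δ = min(9/2, (81/4)ε). Then 0 < |u + 9| < δ gives both |u + 9| < 9/2 and |u + 9| < (81/4)ε, so |2/u + 2/9| < ε.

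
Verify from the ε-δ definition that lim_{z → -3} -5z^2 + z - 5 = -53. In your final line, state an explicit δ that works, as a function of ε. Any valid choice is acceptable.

δ = min(1, ε/36)

Let ε > 0 be given. We want δ > 0 such that 0 < |z + 3| < δ implies |(-5z^2 + z - 5) + 53| < ε.
(-5z^2 + z - 5) + 53 = -5z^2 + z + 48 = (z + 3)(-5z + 16).
So |(-5z^2 + z - 5) + 53| = |z + 3|·|-5z + 16|.
Assume first that |z + 3| < 1, so |z| < 4. Then |-5z + 16| ≤ 5·4 + 16 = 36.
Hence |(-5z^2 + z - 5) + 53| ≤ 36|z + 3| < ε provided |z + 3| < ε/36.
Take δ = min(1, ε/36). Then 0 < |z + 3| < δ gives both |z + 3| < 1 and |z + 3| < ε/36, so |(-5z^2 + z - 5) + 53| < ε.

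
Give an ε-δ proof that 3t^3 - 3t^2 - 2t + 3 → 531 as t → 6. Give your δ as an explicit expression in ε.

Let ε > 0 be given. We want δ > 0 such that 0 < |t − 6| < δ implies |(3t^3 - 3t^2 - 2t + 3) − 531| < ε.
(3t^3 - 3t^2 - 2t + 3) − 531 = 3t^3 - 3t^2 - 2t - 528 = (t − 6)(3t^2 + 15t + 88).
So |(3t^3 - 3t^2 - 2t + 3) − 531| = |t − 6|·|3t^2 + 15t + 88|.
Assume first that |t − 6| < 1, so |t| < 7. Then |3t^2 + 15t + 88| ≤ 3·7^2 + 15·7 + 88 = 340.
Hence |(3t^3 - 3t^2 - 2t + 3) − 531| ≤ 340|t − 6| < ε provided |t − 6| < ε/340.
Choosing δ = min(1, ε/340) ensures both conditions, hence |(3t^3 - 3t^2 - 2t + 3) − 531| < ε.

δ = min(1, ε/340)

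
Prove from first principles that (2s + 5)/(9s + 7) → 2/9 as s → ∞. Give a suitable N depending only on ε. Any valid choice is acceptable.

N = (31/81)/ε

Suppose ε > 0. We seek N > 0 such that s > N implies |(2s + 5)/(9s + 7) − (2/9)| < ε.
(2s + 5)/(9s + 7) − (2/9) = (9(2s + 5) − 2(9s + 7)) / (9(9s + 7)) = 31/(9(9s + 7)).
For s > 0 we have 9s + 7 > 9s, so |(2s + 5)/(9s + 7) − (2/9)| = 31/(9(9s + 7)) < 31/(9·9s) = (31/81)/s.
Thus |(2s + 5)/(9s + 7) − (2/9)| < ε whenever s > (31/81)/ε.
Take N = (31/81)/ε. If s > N then |(2s + 5)/(9s + 7) − (2/9)| < (31/81)/s < ε.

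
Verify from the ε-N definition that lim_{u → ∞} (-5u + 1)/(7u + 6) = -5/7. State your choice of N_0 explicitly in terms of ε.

Let ε > 0 be given. We seek N_0 > 0 such that u > N_0 implies |(-5u + 1)/(7u + 6) + 5/7| < ε.
(-5u + 1)/(7u + 6) + 5/7 = (7(-5u + 1) − (-5)(7u + 6)) / (7(7u + 6)) = 37/(7(7u + 6)).
For u > 0 we have 7u + 6 > 7u, so |(-5u + 1)/(7u + 6) + 5/7| = 37/(7(7u + 6)) < 37/(7·7u) = (37/49)/u.
Thus |(-5u + 1)/(7u + 6) + 5/7| < ε whenever u > (37/49)/ε.
Take N_0 = (37/49)/ε. If u > N_0 then |(-5u + 1)/(7u + 6) + 5/7| < (37/49)/u < ε.

N_0 = (37/49)/ε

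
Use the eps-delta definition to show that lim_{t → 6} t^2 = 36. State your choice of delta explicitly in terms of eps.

delta = min(1, eps/13)

Fix eps > 0. We seek delta > 0 with 0 < |t − 6| < delta ⇒ |t^2 − 36| < eps.
Factor: t^2 − 36 = (t − 6)(t + 6), so |t^2 − 36| = |t − 6|·|t + 6|.
Impose delta ≤ 1 so that |t| < 7; then |t + 6| ≤ 13.
Hence |t^2 − 36| ≤ 13|t − 6|, which is < eps once |t − 6| < eps/13.
Take delta = min(1, eps/13). If 0 < |t − 6| < delta then both bounds hold and |t^2 − 36| ≤ 13|t − 6| < 13·(eps/13) = eps.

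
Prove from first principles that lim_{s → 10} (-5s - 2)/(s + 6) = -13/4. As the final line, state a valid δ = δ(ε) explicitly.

δ = min(8, (32/7)ε)

Let ε > 0 be given. We want δ > 0 with 0 < |s − 10| < δ ⇒ |(-5s - 2)/(s + 6) + 13/4| < ε.
Combining over a common denominator, (-5s - 2)/(s + 6) + 13/4 = [(-5s - 2)·16 − (-52)·(s + 6)] / [16·(s + 6)] = -28(s − 10) / (16(s + 6)).
So |(-5s - 2)/(s + 6) + 13/4| = 28|s − 10| / (16·|s + 6|).
Restrict δ ≤ 8. Then |s − 10| < 8 gives |s + 6| = |(s − 10) + 16| ≥ 16 − 8 = 8.
Hence |(-5s - 2)/(s + 6) + 13/4| < 28|s − 10|/(16·8) = (7/32)|s − 10|, which is < ε once |s − 10| < (32/7)ε.
Take δ = min(8, (32/7)ε). Then 0 < |s − 10| < δ forces both bounds, so |(-5s - 2)/(s + 6) + 13/4| < ε.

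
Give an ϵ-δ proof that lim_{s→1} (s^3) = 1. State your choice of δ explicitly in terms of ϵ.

Fix ϵ > 0. We seek δ > 0 with 0 < |s − 1| < δ ⇒ |s^3 − 1| < ϵ.
Factor: s^3 − 1 = (s − 1)(s^2 + s + 1), so |s^3 − 1| = |s − 1|·|s^2 + s + 1|.
Restrict δ ≤ 1. Then |s − 1| < 1 gives |s| < 2, so by the triangle inequality |s^2 + s + 1| ≤ 2^2 + 2 + 1 = 7.
Hence |s^3 − 1| ≤ 7|s − 1|, which is < ϵ once |s − 1| < ϵ/7.
Take δ = min(1, ϵ/7). If 0 < |s − 1| < δ then both bounds hold and |s^3 − 1| ≤ 7|s − 1| < 7·(ϵ/7) = ϵ.

δ = min(1, ϵ/7)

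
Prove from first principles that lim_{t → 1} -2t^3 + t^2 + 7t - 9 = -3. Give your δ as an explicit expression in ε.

Let ε > 0. We want δ > 0 such that 0 < |t − 1| < δ implies |(-2t^3 + t^2 + 7t - 9) + 3| < ε.
(-2t^3 + t^2 + 7t - 9) + 3 = -2t^3 + t^2 + 7t - 6 = (t − 1)(-2t^2 - t + 6).
So |(-2t^3 + t^2 + 7t - 9) + 3| = |t − 1|·|-2t^2 - t + 6|.
Require δ ≤ 1. Then |t − 1| < 1 gives |t| < 2, and by the triangle inequality |-2t^2 - t + 6| ≤ 2·2^2 + 2 + 6 = 16.
Hence |(-2t^3 + t^2 + 7t - 9) + 3| ≤ 16|t − 1| < ε provided |t − 1| < ε/16.
Choosing δ = min(1, ε/16) ensures both conditions, hence |(-2t^3 + t^2 + 7t - 9) + 3| < ε.

δ = min(1, ε/16)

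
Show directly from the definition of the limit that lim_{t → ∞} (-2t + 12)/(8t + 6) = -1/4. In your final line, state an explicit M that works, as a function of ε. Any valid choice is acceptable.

M = (27/16)/ε

Let ε > 0 be given. We seek M > 0 such that t > M implies |(-2t + 12)/(8t + 6) + 1/4| < ε.
(-2t + 12)/(8t + 6) + 1/4 = (8(-2t + 12) − (-2)(8t + 6)) / (8(8t + 6)) = 108/(8(8t + 6)).
For t > 0 we have 8t + 6 > 8t, so |(-2t + 12)/(8t + 6) + 1/4| = 108/(8(8t + 6)) < 108/(8·8t) = (27/16)/t.
Thus |(-2t + 12)/(8t + 6) + 1/4| < ε whenever t > (27/16)/ε.
Take M = (27/16)/ε. If t > M then |(-2t + 12)/(8t + 6) + 1/4| < (27/16)/t < ε.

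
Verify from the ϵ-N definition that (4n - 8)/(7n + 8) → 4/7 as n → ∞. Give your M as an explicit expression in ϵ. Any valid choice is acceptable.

Let ϵ > 0 be given. For n ≥ 1, |(4n - 8)/(7n + 8) − (4/7)| = |-88|/(7(7n + 8)) = 88/(7(7n + 8)).
Since 7n + 8 ≥ 7n for n ≥ 1, this is ≤ 88/(7·7n) = (88/49)/n.
So |(4n - 8)/(7n + 8) − (4/7)| < ϵ whenever n > (88/49)/ϵ.
Take M = (88/49)/ϵ. If n > M then |(4n - 8)/(7n + 8) − (4/7)| ≤ (88/49)/n < ϵ.

M = (88/49)/ϵ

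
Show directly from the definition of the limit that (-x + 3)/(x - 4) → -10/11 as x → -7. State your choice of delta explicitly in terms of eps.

Let eps > 0. We want delta > 0 with 0 < |x + 7| < delta ⇒ |(-x + 3)/(x - 4) + 10/11| < eps.
Combining over a common denominator, (-x + 3)/(x - 4) + 10/11 = [(-x + 3)·(-11) − 10·(x - 4)] / [(-11)·(x - 4)] = 1(x + 7) / ((-11)(x - 4)).
So |(-x + 3)/(x - 4) + 10/11| = |x + 7| / (11·|x − 4|).
Require delta ≤ 11/2, so |x − 4| ≥ |-11| − |x + 7| > 11 − 11/2 = 11/2.
Hence |(-x + 3)/(x - 4) + 10/11| < |x + 7|/(11·(11/2)) = (2/121)|x + 7|, which is < eps once |x + 7| < (121/2)eps.
Take delta = min(11/2, (121/2)eps). Then 0 < |x + 7| < delta forces both bounds, so |(-x + 3)/(x - 4) + 10/11| < eps.

delta = min(11/2, (121/2)eps)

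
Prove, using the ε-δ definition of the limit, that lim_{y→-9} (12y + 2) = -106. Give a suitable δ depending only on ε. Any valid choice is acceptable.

δ = ε/12

Fix ε > 0. We need δ > 0 so that 0 < |y + 9| < δ implies |(12y + 2) + 106| < ε.
|(12y + 2) + 106| = |12y + 108| = 12|y + 9|.
Thus it suffices that |y + 9| < ε/12.
Choosing δ = ε/12 gives |(12y + 2) + 106| = 12|y + 9| < ε whenever |y + 9| < δ.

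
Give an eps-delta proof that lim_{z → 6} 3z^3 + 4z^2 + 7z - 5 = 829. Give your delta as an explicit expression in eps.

delta = min(1, eps/440)

Let eps > 0 be given. We want delta > 0 such that 0 < |z − 6| < delta implies |(3z^3 + 4z^2 + 7z - 5) − 829| < eps.
(3z^3 + 4z^2 + 7z - 5) − 829 = 3z^3 + 4z^2 + 7z - 834 = (z − 6)(3z^2 + 22z + 139).
So |(3z^3 + 4z^2 + 7z - 5) − 829| = |z − 6|·|3z^2 + 22z + 139|.
Assume first that |z − 6| < 1, so |z| < 7. Then |3z^2 + 22z + 139| ≤ 3·7^2 + 22·7 + 139 = 440.
Hence |(3z^3 + 4z^2 + 7z - 5) − 829| ≤ 440|z − 6| < eps provided |z − 6| < eps/440.
Take delta = min(1, eps/440). Then 0 < |z − 6| < delta gives both |z − 6| < 1 and |z − 6| < eps/440, so |(3z^3 + 4z^2 + 7z - 5) − 829| < eps.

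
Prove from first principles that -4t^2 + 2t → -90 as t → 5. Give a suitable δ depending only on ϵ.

δ = min(2, ϵ/46)

Let ϵ > 0 be given. We want δ > 0 such that 0 < |t − 5| < δ implies |(-4t^2 + 2t) + 90| < ϵ.
(-4t^2 + 2t) + 90 = -4t^2 + 2t + 90 = (t − 5)(-4t - 18).
So |(-4t^2 + 2t) + 90| = |t − 5|·|-4t - 18|.
Require δ ≤ 2. Then |t − 5| < 2 gives |t| < 7, and by the triangle inequality |-4t - 18| ≤ 4·7 + 18 = 46.
Hence |(-4t^2 + 2t) + 90| ≤ 46|t − 5| < ϵ provided |t − 5| < ϵ/46.
Choosing δ = min(2, ϵ/46) ensures both conditions, hence |(-4t^2 + 2t) + 90| < ϵ.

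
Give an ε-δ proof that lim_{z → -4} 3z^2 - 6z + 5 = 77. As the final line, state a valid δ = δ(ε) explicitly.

δ = min(1, ε/33)

Fix ε > 0. We want δ > 0 such that 0 < |z + 4| < δ implies |(3z^2 - 6z + 5) − 77| < ε.
(3z^2 - 6z + 5) − 77 = 3z^2 - 6z - 72 = (z + 4)(3z - 18).
So |(3z^2 - 6z + 5) − 77| = |z + 4|·|3z - 18|.
Assume first that |z + 4| < 1, so |z| < 5. Then |3z - 18| ≤ 3·5 + 18 = 33.
Hence |(3z^2 - 6z + 5) − 77| ≤ 33|z + 4| < ε provided |z + 4| < ε/33.
Take δ = min(1, ε/33). Then 0 < |z + 4| < δ gives both |z + 4| < 1 and |z + 4| < ε/33, so |(3z^2 - 6z + 5) − 77| < ε.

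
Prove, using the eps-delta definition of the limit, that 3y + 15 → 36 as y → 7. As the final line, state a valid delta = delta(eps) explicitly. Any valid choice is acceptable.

Let eps > 0. We need delta > 0 so that 0 < |y − 7| < delta implies |(3y + 15) − 36| < eps.
|(3y + 15) − 36| = |3y - 21| = 3|y − 7|.
So 3|y − 7| < eps exactly when |y − 7| < eps/3.
Choosing delta = eps/3 gives |(3y + 15) − 36| = 3|y − 7| < eps whenever |y − 7| < delta.

delta = eps/3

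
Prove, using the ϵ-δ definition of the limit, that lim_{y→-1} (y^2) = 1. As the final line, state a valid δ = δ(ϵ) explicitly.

δ = min(1, ϵ/3)

Fix ϵ > 0. We seek δ > 0 with 0 < |y + 1| < δ ⇒ |y^2 − 1| < ϵ.
Factor: y^2 − 1 = (y + 1)(y - 1), so |y^2 − 1| = |y + 1|·|y - 1|.
Impose δ ≤ 1 so that |y| < 2; then |y - 1| ≤ 3.
Hence |y^2 − 1| ≤ 3|y + 1|, which is < ϵ once |y + 1| < ϵ/3.
Take δ = min(1, ϵ/3). If 0 < |y + 1| < δ then both bounds hold and |y^2 − 1| ≤ 3|y + 1| < 3·(ϵ/3) = ϵ.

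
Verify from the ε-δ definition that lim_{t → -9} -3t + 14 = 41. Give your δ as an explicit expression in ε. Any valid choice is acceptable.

δ = ε/3

Fix ε > 0. We need δ > 0 so that 0 < |t + 9| < δ implies |(-3t + 14) − 41| < ε.
|(-3t + 14) − 41| = |-3t - 27| = 3|t + 9|.
So 3|t + 9| < ε exactly when |t + 9| < ε/3.
Choosing δ = ε/3 gives |(-3t + 14) − 41| = 3|t + 9| < ε whenever |t + 9| < δ.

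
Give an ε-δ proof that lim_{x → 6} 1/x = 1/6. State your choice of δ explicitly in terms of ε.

δ = min(3, 18ε)

Let ε > 0 be given. We seek δ > 0 such that 0 < |x − 6| < δ implies |1/x − (1/6)| < ε.
|1/x − (1/6)| = |6 − x|/(6·|x|) = |x − 6|/(6|x|).
Require δ ≤ 3 so that |x| > 6 − 3 = 3, hence 6|x| > 18.
Then |1/x − (1/6)| < |x − 6|/18, which is < ε when |x − 6| < 18ε.
Take δ = min(3, 18ε). Then 0 < |x − 6| < δ gives both |x − 6| < 3 and |x − 6| < 18ε, so |1/x − (1/6)| < ε.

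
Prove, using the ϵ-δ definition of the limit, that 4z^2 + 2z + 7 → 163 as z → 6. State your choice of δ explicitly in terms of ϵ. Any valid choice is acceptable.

Fix ϵ > 0. We want δ > 0 such that 0 < |z − 6| < δ implies |(4z^2 + 2z + 7) − 163| < ϵ.
(4z^2 + 2z + 7) − 163 = 4z^2 + 2z - 156 = (z − 6)(4z + 26).
So |(4z^2 + 2z + 7) − 163| = |z − 6|·|4z + 26|.
Require δ ≤ 2. Then |z − 6| < 2 gives |z| < 8, and by the triangle inequality |4z + 26| ≤ 4·8 + 26 = 58.
Hence |(4z^2 + 2z + 7) − 163| ≤ 58|z − 6| < ϵ provided |z − 6| < ϵ/58.
Take δ = min(2, ϵ/58). Then 0 < |z − 6| < δ gives both |z − 6| < 2 and |z − 6| < ϵ/58, so |(4z^2 + 2z + 7) − 163| < ϵ.

δ = min(2, ϵ/58)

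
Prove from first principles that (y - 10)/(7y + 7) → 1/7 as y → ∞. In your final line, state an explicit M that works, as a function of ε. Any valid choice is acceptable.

Let ε > 0. We seek M > 0 such that y > M implies |(y - 10)/(7y + 7) − (1/7)| < ε.
(y - 10)/(7y + 7) − (1/7) = (7(y - 10) − (7y + 7)) / (7(7y + 7)) = -77/(7(7y + 7)).
For y > 0 we have 7y + 7 > 7y, so |(y - 10)/(7y + 7) − (1/7)| = 77/(7(7y + 7)) < 77/(7·7y) = (11/7)/y.
Thus |(y - 10)/(7y + 7) − (1/7)| < ε whenever y > (11/7)/ε.
Take M = (11/7)/ε. If y > M then |(y - 10)/(7y + 7) − (1/7)| < (11/7)/y < ε.

M = (11/7)/ε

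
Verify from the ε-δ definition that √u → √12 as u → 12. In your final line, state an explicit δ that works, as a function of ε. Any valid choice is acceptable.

Suppose ε > 0. We want δ > 0 such that 0 < |u − 12| < δ implies |√u − √12| < ε.
Rationalise: √u − √12 = (u − 12)/(√u + √12), so |√u − √12| = |u − 12|/(√u + √12).
Restrict δ ≤ 12 so that |u − 12| < 12 forces u > 0, and then √u + √12 > √12.
Hence |√u − √12| < |u − 12|/√12, which is < ε once |u − 12| < √12·ε.
Take δ = min(12, √12·ε). If 0 < |u − 12| < δ then u > 0 and |√u − √12| < |u − 12|/√12 < ε.

δ = min(12, √12·ε)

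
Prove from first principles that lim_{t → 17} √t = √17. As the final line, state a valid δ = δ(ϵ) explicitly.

Let ϵ > 0. We want δ > 0 such that 0 < |t − 17| < δ implies |√t − √17| < ϵ.
Rationalise: √t − √17 = (t − 17)/(√t + √17), so |√t − √17| = |t − 17|/(√t + √17).
Restrict δ ≤ 17 so that |t − 17| < 17 forces t > 0, and then √t + √17 > √17.
Hence |√t − √17| < |t − 17|/√17, which is < ϵ once |t − 17| < √17·ϵ.
Take δ = min(17, √17·ϵ). If 0 < |t − 17| < δ then t > 0 and |√t − √17| < |t − 17|/√17 < ϵ.

δ = min(17, √17·ϵ)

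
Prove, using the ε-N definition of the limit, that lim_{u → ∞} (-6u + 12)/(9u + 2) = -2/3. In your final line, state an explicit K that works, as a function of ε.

K = (40/27)/ε

Suppose ε > 0. We seek K > 0 such that u > K implies |(-6u + 12)/(9u + 2) + 2/3| < ε.
(-6u + 12)/(9u + 2) + 2/3 = (9(-6u + 12) − (-6)(9u + 2)) / (9(9u + 2)) = 120/(9(9u + 2)).
For u > 0 we have 9u + 2 > 9u, so |(-6u + 12)/(9u + 2) + 2/3| = 120/(9(9u + 2)) < 120/(9·9u) = (40/27)/u.
Thus |(-6u + 12)/(9u + 2) + 2/3| < ε whenever u > (40/27)/ε.
Take K = (40/27)/ε. If u > K then |(-6u + 12)/(9u + 2) + 2/3| < (40/27)/u < ε.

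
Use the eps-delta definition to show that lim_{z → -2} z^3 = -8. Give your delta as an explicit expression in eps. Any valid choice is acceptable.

Fix eps > 0. We seek delta > 0 with 0 < |z + 2| < delta ⇒ |z^3 + 8| < eps.
Factor: z^3 + 8 = (z + 2)(z^2 - 2z + 4), so |z^3 + 8| = |z + 2|·|z^2 - 2z + 4|.
Impose delta ≤ 1 so that |z| < 3; then |z^2 - 2z + 4| ≤ 19.
Hence |z^3 + 8| ≤ 19|z + 2|, which is < eps once |z + 2| < eps/19.
Take delta = min(1, eps/19). If 0 < |z + 2| < delta then both bounds hold and |z^3 + 8| ≤ 19|z + 2| < 19·(eps/19) = eps.

delta = min(1, eps/19)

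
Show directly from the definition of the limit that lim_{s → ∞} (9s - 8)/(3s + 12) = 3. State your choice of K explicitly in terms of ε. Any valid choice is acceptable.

Suppose ε > 0. We seek K > 0 such that s > K implies |(9s - 8)/(3s + 12) − 3| < ε.
(9s - 8)/(3s + 12) − 3 = (3(9s - 8) − 9(3s + 12)) / (3(3s + 12)) = -132/(3(3s + 12)).
For s > 0 we have 3s + 12 > 3s, so |(9s - 8)/(3s + 12) − 3| = 132/(3(3s + 12)) < 132/(3·3s) = (44/3)/s.
Thus |(9s - 8)/(3s + 12) − 3| < ε whenever s > (44/3)/ε.
Take K = (44/3)/ε. If s > K then |(9s - 8)/(3s + 12) − 3| < (44/3)/s < ε.

K = (44/3)/ε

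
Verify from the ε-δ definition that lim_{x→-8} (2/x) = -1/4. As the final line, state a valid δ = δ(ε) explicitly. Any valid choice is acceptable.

δ = min(4, 16ε)

Let ε > 0 be given. We seek δ > 0 such that 0 < |x + 8| < δ implies |2/x + 1/4| < ε.
|2/x + 1/4| = 2·|-8 − x|/(8·|x|) = 2|x + 8|/(8|x|).
Restrict δ ≤ 4. Then |x + 8| < 4 gives |x| > 4, so 8|x| > 32.
Then |2/x + 1/4| < 2|x + 8|/32, which is < ε when |x + 8| < 16ε.
Take δ = min(4, 16ε). Then 0 < |x + 8| < δ gives both |x + 8| < 4 and |x + 8| < 16ε, so |2/x + 1/4| < ε.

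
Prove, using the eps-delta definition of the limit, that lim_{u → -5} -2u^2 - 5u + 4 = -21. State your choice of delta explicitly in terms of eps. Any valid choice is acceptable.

delta = min(1, eps/17)

Suppose eps > 0. We want delta > 0 such that 0 < |u + 5| < delta implies |(-2u^2 - 5u + 4) + 21| < eps.
(-2u^2 - 5u + 4) + 21 = -2u^2 - 5u + 25 = (u + 5)(-2u + 5).
So |(-2u^2 - 5u + 4) + 21| = |u + 5|·|-2u + 5|.
Assume first that |u + 5| < 1, so |u| < 6. Then |-2u + 5| ≤ 2·6 + 5 = 17.
Hence |(-2u^2 - 5u + 4) + 21| ≤ 17|u + 5| < eps provided |u + 5| < eps/17.
Choosing delta = min(1, eps/17) ensures both conditions, hence |(-2u^2 - 5u + 4) + 21| < eps.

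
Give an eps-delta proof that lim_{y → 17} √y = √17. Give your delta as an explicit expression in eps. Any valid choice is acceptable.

delta = min(17, √17·eps)

Let eps > 0 be given. We want delta > 0 such that 0 < |y − 17| < delta implies |√y − √17| < eps.
Multiplying by the conjugate, |√y − √17| = |y − 17|/(√y + √17).
Restrict delta ≤ 17 so that |y − 17| < 17 forces y > 0, and then √y + √17 > √17.
Hence |√y − √17| < |y − 17|/√17, which is < eps once |y − 17| < √17·eps.
Take delta = min(17, √17·eps). If 0 < |y − 17| < delta then y > 0 and |√y − √17| < |y − 17|/√17 < eps.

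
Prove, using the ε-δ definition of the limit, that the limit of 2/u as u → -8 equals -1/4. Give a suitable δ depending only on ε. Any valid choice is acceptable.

δ = min(4, 16ε)

Let ε > 0 be given. We seek δ > 0 such that 0 < |u + 8| < δ implies |2/u + 1/4| < ε.
|2/u + 1/4| = 2·|-8 − u|/(8·|u|) = 2|u + 8|/(8|u|).
Restrict δ ≤ 4. Then |u + 8| < 4 gives |u| > 4, so 8|u| > 32.
Then |2/u + 1/4| < 2|u + 8|/32, which is < ε when |u + 8| < 16ε.
Take δ = min(4, 16ε). Then 0 < |u + 8| < δ gives both |u + 8| < 4 and |u + 8| < 16ε, so |2/u + 1/4| < ε.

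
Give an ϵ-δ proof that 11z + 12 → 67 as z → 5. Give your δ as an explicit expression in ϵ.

Let ϵ > 0. We need δ > 0 so that 0 < |z − 5| < δ implies |(11z + 12) − 67| < ϵ.
Since (11z + 12) − 67 = 11(z − 5), we have |(11z + 12) − 67| = 11|z − 5|.
So 11|z − 5| < ϵ exactly when |z − 5| < ϵ/11.
Choosing δ = ϵ/11 gives |(11z + 12) − 67| = 11|z − 5| < ϵ whenever |z − 5| < δ.

δ = ϵ/11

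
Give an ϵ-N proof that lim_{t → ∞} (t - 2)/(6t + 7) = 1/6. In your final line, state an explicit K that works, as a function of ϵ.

Suppose ϵ > 0. We seek K > 0 such that t > K implies |(t - 2)/(6t + 7) − (1/6)| < ϵ.
(t - 2)/(6t + 7) − (1/6) = (6(t - 2) − (6t + 7)) / (6(6t + 7)) = -19/(6(6t + 7)).
For t > 0 we have 6t + 7 > 6t, so |(t - 2)/(6t + 7) − (1/6)| = 19/(6(6t + 7)) < 19/(6·6t) = (19/36)/t.
Thus |(t - 2)/(6t + 7) − (1/6)| < ϵ whenever t > (19/36)/ϵ.
Take K = (19/36)/ϵ. If t > K then |(t - 2)/(6t + 7) − (1/6)| < (19/36)/t < ϵ.

K = (19/36)/ϵ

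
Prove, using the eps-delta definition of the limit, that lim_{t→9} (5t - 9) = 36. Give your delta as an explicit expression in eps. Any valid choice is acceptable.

delta = eps/5

Fix eps > 0. We need delta > 0 so that 0 < |t − 9| < delta implies |(5t - 9) − 36| < eps.
Since (5t - 9) − 36 = 5(t − 9), we have |(5t - 9) − 36| = 5|t − 9|.
Thus it suffices that |t − 9| < eps/5.
Choosing delta = eps/5 gives |(5t - 9) − 36| = 5|t − 9| < eps whenever |t − 9| < delta.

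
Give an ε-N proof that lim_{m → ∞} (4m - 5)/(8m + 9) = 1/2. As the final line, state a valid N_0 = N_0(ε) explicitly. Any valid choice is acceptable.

Let ε > 0. For m ≥ 1, |(4m - 5)/(8m + 9) − (1/2)| = |-76|/(8(8m + 9)) = 76/(8(8m + 9)).
Since 8m + 9 ≥ 8m for m ≥ 1, this is ≤ 76/(8·8m) = (19/16)/m.
So |(4m - 5)/(8m + 9) − (1/2)| < ε whenever m > (19/16)/ε.
Take N_0 = (19/16)/ε. If m > N_0 then |(4m - 5)/(8m + 9) − (1/2)| ≤ (19/16)/m < ε.

N_0 = (19/16)/ε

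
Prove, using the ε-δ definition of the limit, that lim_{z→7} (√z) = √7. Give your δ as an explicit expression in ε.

δ = min(7, √7·ε)

Suppose ε > 0. We want δ > 0 such that 0 < |z − 7| < δ implies |√z − √7| < ε.
Multiplying by the conjugate, |√z − √7| = |z − 7|/(√z + √7).
Restrict δ ≤ 7 so that |z − 7| < 7 forces z > 0, and then √z + √7 > √7.
Hence |√z − √7| < |z − 7|/√7, which is < ε once |z − 7| < √7·ε.
Take δ = min(7, √7·ε). If 0 < |z − 7| < δ then z > 0 and |√z − √7| < |z − 7|/√7 < ε.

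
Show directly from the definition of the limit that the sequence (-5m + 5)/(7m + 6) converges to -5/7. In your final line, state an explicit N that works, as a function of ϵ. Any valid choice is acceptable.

N = (65/49)/ϵ

Suppose ϵ > 0. For m ≥ 1, |(-5m + 5)/(7m + 6) + 5/7| = |65|/(7(7m + 6)) = 65/(7(7m + 6)).
Since 7m + 6 ≥ 7m for m ≥ 1, this is ≤ 65/(7·7m) = (65/49)/m.
So |(-5m + 5)/(7m + 6) + 5/7| < ϵ whenever m > (65/49)/ϵ.
Take N = (65/49)/ϵ. If m > N then |(-5m + 5)/(7m + 6) + 5/7| ≤ (65/49)/m < ϵ.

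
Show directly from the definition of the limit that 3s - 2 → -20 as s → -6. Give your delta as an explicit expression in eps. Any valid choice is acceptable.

delta = eps/3

Suppose eps > 0. We need delta > 0 so that 0 < |s + 6| < delta implies |(3s - 2) + 20| < eps.
Since (3s - 2) + 20 = 3(s + 6), we have |(3s - 2) + 20| = 3|s + 6|.
Thus it suffices that |s + 6| < eps/3.
Take delta = eps/3. If 0 < |s + 6| < delta then |(3s - 2) + 20| = 3|s + 6| < 3·(eps/3) = eps.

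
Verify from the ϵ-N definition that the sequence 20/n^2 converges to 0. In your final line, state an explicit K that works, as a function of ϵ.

Suppose ϵ > 0. For n ≥ 1, |20/n^2 − 0| = 20/n^2.
20/n^2 < ϵ ⇔ n^2 > 20/ϵ ⇔ n > (20/ϵ)^{1/2}.
Take K = (20/ϵ)^{1/2}. Then n > K implies 20/n^2 < ϵ.

K = (20/ϵ)^{1/2}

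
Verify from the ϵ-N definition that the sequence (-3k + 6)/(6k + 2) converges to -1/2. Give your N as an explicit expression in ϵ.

Let ϵ > 0. For k ≥ 1, |(-3k + 6)/(6k + 2) + 1/2| = |42|/(6(6k + 2)) = 42/(6(6k + 2)).
Since 6k + 2 ≥ 6k for k ≥ 1, this is ≤ 42/(6·6k) = (7/6)/k.
So |(-3k + 6)/(6k + 2) + 1/2| < ϵ whenever k > (7/6)/ϵ.
Take N = (7/6)/ϵ. If k > N then |(-3k + 6)/(6k + 2) + 1/2| ≤ (7/6)/k < ϵ.

N = (7/6)/ϵ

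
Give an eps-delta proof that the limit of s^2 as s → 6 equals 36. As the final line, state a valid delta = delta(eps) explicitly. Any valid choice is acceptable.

delta = min(1, eps/13)

Let eps > 0. We seek delta > 0 with 0 < |s − 6| < delta ⇒ |s^2 − 36| < eps.
Factor: s^2 − 36 = (s − 6)(s + 6), so |s^2 − 36| = |s − 6|·|s + 6|.
Restrict delta ≤ 1. Then |s − 6| < 1 gives |s| < 7, so by the triangle inequality |s + 6| ≤ 7 + 6 = 13.
Hence |s^2 − 36| ≤ 13|s − 6|, which is < eps once |s − 6| < eps/13.
Take delta = min(1, eps/13). If 0 < |s − 6| < delta then both bounds hold and |s^2 − 36| ≤ 13|s − 6| < 13·(eps/13) = eps.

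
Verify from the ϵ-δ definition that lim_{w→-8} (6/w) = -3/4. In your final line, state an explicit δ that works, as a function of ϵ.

Fix ϵ > 0. We seek δ > 0 such that 0 < |w + 8| < δ implies |6/w + 3/4| < ϵ.
|6/w + 3/4| = 6·|-8 − w|/(8·|w|) = 6|w + 8|/(8|w|).
Require δ ≤ 4 so that |w| > 8 − 4 = 4, hence 8|w| > 32.
Then |6/w + 3/4| < 6|w + 8|/32, which is < ϵ when |w + 8| < (16/3)ϵ.
Take δ = min(4, (16/3)ϵ). Then 0 < |w + 8| < δ gives both |w + 8| < 4 and |w + 8| < (16/3)ϵ, so |6/w + 3/4| < ϵ.

δ = min(4, (16/3)ϵ)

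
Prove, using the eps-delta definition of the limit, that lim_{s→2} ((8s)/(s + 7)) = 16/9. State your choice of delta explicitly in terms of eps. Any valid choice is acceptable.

Fix eps > 0. We want delta > 0 with 0 < |s − 2| < delta ⇒ |(8s)/(s + 7) − (16/9)| < eps.
Combining over a common denominator, (8s)/(s + 7) − (16/9) = [(8s)·9 − 16·(s + 7)] / [9·(s + 7)] = 56(s − 2) / (9(s + 7)).
So |(8s)/(s + 7) − (16/9)| = 56|s − 2| / (9·|s + 7|).
Require delta ≤ 9/2, so |s + 7| ≥ |9| − |s − 2| > 9 − 9/2 = 9/2.
Hence |(8s)/(s + 7) − (16/9)| < 56|s − 2|/(9·(9/2)) = (112/81)|s − 2|, which is < eps once |s − 2| < (81/112)eps.
Take delta = min(9/2, (81/112)eps). Then 0 < |s − 2| < delta forces both bounds, so |(8s)/(s + 7) − (16/9)| < eps.

delta = min(9/2, (81/112)eps)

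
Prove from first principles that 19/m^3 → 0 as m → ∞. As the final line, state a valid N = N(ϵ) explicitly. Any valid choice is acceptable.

Let ϵ > 0 be given. For m ≥ 1, |19/m^3 − 0| = 19/m^3.
19/m^3 < ϵ ⇔ m^3 > 19/ϵ ⇔ m > (19/ϵ)^{1/3}.
Take N = (19/ϵ)^{1/3}. Then m > N implies 19/m^3 < ϵ.

N = (19/ϵ)^{1/3}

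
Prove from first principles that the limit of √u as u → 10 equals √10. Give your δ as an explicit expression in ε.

δ = min(10, √10·ε)

Let ε > 0 be given. We want δ > 0 such that 0 < |u − 10| < δ implies |√u − √10| < ε.
Multiplying by the conjugate, |√u − √10| = |u − 10|/(√u + √10).
Restrict δ ≤ 10 so that |u − 10| < 10 forces u > 0, and then √u + √10 > √10.
Hence |√u − √10| < |u − 10|/√10, which is < ε once |u − 10| < √10·ε.
Take δ = min(10, √10·ε). If 0 < |u − 10| < δ then u > 0 and |√u − √10| < |u − 10|/√10 < ε.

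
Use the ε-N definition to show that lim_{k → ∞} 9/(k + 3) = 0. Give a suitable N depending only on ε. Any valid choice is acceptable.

Fix ε > 0. For k ≥ 1, |9/(k + 3) − 0| = 9/(k + 3) ≤ 9/k.
We need 9/k < ε, i.e. k > 9/ε.
Take N = 9/ε. If k > N then |9/(k + 3)| ≤ 9/k < ε.

N = 9/ε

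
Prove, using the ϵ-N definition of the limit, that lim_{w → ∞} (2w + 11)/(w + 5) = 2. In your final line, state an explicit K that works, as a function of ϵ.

K = 1/ϵ

Fix ϵ > 0. We seek K > 0 such that w > K implies |(2w + 11)/(w + 5) − 2| < ϵ.
(2w + 11)/(w + 5) − 2 = ((2w + 11) − 2(w + 5)) / ((w + 5)) = 1/((w + 5)).
For w > 0 we have w + 5 > w, so |(2w + 11)/(w + 5) − 2| = 1/((w + 5)) < 1/(w) = 1/w.
Thus |(2w + 11)/(w + 5) − 2| < ϵ whenever w > 1/ϵ.
Take K = 1/ϵ. If w > K then |(2w + 11)/(w + 5) − 2| < 1/w < ϵ.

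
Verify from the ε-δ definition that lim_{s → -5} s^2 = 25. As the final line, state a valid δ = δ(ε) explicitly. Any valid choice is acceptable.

Fix ε > 0. We seek δ > 0 with 0 < |s + 5| < δ ⇒ |s^2 − 25| < ε.
Factor: s^2 − 25 = (s + 5)(s - 5), so |s^2 − 25| = |s + 5|·|s - 5|.
Impose δ ≤ 1 so that |s| < 6; then |s - 5| ≤ 11.
Hence |s^2 − 25| ≤ 11|s + 5|, which is < ε once |s + 5| < ε/11.
Take δ = min(1, ε/11). If 0 < |s + 5| < δ then both bounds hold and |s^2 − 25| ≤ 11|s + 5| < 11·(ε/11) = ε.

δ = min(1, ε/11)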